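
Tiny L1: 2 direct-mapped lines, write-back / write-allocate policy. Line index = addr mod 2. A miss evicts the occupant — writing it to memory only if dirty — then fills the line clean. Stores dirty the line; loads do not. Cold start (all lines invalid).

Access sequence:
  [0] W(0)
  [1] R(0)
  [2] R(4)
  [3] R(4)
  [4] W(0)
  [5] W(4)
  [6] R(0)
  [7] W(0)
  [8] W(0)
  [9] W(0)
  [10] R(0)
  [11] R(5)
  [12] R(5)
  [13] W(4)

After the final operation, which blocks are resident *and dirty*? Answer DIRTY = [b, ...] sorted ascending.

DIRTY = [4]

  0 | W B0 → L0 miss [D]
  1 | R B0 → L0 hit [D]
  2 | R B4 → L0 miss wb→B0 [-]
  3 | R B4 → L0 hit [-]
  4 | W B0 → L0 miss [D]
  5 | W B4 → L0 miss wb→B0 [D]
  6 | R B0 → L0 miss wb→B4 [-]
  7 | W B0 → L0 hit [D]
  8 | W B0 → L0 hit [D]
  9 | W B0 → L0 hit [D]
  10 | R B0 → L0 hit [D]
  11 | R B5 → L1 miss [-]
  12 | R B5 → L1 hit [-]
  13 | W B4 → L0 miss wb→B0 [D]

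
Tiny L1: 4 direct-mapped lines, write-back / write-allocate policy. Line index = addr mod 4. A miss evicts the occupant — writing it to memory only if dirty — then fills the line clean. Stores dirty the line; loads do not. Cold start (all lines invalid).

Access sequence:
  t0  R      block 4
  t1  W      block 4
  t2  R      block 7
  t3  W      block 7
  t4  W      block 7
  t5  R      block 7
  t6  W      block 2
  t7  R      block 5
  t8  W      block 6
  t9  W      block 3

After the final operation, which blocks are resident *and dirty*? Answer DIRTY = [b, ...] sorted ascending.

DIRTY = [3, 4, 6]

0: R B4 → L0 miss [-]
1: W B4 → L0 hit [D]
2: R B7 → L3 miss [-]
3: W B7 → L3 hit [D]
4: W B7 → L3 hit [D]
5: R B7 → L3 hit [D]
6: W B2 → L2 miss [D]
7: R B5 → L1 miss [-]
8: W B6 → L2 miss wb→B2 [D]
9: W B3 → L3 miss wb→B7 [D]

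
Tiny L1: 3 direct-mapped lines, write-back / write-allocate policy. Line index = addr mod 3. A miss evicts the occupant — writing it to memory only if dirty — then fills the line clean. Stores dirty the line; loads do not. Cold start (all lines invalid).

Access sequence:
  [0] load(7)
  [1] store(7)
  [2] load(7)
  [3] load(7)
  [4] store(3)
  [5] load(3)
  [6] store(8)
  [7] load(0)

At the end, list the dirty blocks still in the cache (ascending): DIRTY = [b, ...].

DIRTY = [7, 8]

0: R B7 -> L1 miss  d=-]
1: W B7 -> L1 hit  d=D]
2: R B7 -> L1 hit  d=D]
3: R B7 -> L1 hit  d=D]
4: W B3 -> L0 miss  d=D]
5: R B3 -> L0 hit  d=D]
6: W B8 -> L2 miss  d=D]
7: R B0 -> L0 miss wb->B3  d=-]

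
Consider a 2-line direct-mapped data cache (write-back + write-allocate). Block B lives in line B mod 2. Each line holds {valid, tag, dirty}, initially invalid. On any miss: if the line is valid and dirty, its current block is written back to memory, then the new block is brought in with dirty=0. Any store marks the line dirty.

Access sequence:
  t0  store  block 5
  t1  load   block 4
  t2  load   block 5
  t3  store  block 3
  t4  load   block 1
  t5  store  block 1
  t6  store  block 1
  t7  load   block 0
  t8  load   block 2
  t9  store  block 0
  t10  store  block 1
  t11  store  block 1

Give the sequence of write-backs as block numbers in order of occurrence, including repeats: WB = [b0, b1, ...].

0: W B5 -> L1 miss  d=D]
1: R B4 -> L0 miss  d=-]
2: R B5 -> L1 hit  d=D]
3: W B3 -> L1 miss wb->B5  d=D]
4: R B1 -> L1 miss wb->B3  d=-]
5: W B1 -> L1 hit  d=D]
6: W B1 -> L1 hit  d=D]
7: R B0 -> L0 miss  d=-]
8: R B2 -> L0 miss  d=-]
9: W B0 -> L0 miss  d=D]
10: W B1 -> L1 hit  d=D]
11: W B1 -> L1 hit  d=D]

WB = [5, 3]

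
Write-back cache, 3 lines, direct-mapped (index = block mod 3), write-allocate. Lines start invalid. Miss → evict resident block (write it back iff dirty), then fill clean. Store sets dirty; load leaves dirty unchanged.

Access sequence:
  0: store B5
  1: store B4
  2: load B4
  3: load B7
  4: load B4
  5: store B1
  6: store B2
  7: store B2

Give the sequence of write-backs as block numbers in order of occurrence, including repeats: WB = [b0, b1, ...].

WB = [4, 5]

  0 | W B5 → L2 miss [D]
  1 | W B4 → L1 miss [D]
  2 | R B4 → L1 hit [D]
  3 | R B7 → L1 miss wb→B4 [-]
  4 | R B4 → L1 miss [-]
  5 | W B1 → L1 miss [D]
  6 | W B2 → L2 miss wb→B5 [D]
  7 | W B2 → L2 hit [D]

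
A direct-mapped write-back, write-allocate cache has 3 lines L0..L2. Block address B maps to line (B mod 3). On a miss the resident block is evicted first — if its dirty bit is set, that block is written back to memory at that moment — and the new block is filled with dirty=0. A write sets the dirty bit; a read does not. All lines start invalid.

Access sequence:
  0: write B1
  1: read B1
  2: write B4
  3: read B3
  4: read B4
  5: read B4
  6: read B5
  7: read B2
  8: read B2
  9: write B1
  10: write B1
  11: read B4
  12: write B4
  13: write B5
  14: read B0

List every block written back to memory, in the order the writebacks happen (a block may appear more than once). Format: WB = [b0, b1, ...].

0: W B1 -> L1 miss  d=D]
1: R B1 -> L1 hit  d=D]
2: W B4 -> L1 miss wb->B1  d=D]
3: R B3 -> L0 miss  d=-]
4: R B4 -> L1 hit  d=D]
5: R B4 -> L1 hit  d=D]
6: R B5 -> L2 miss  d=-]
7: R B2 -> L2 miss  d=-]
8: R B2 -> L2 hit  d=-]
9: W B1 -> L1 miss wb->B4  d=D]
10: W B1 -> L1 hit  d=D]
11: R B4 -> L1 miss wb->B1  d=-]
12: W B4 -> L1 hit  d=D]
13: W B5 -> L2 miss  d=D]
14: R B0 -> L0 miss  d=-]

WB = [1, 4, 1]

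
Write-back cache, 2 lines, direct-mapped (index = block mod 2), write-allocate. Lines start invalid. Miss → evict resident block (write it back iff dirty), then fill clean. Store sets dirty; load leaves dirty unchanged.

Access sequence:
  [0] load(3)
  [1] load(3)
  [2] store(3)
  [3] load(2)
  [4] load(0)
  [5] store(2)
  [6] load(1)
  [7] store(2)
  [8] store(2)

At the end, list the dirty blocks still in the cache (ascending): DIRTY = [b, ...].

0: R B3 -> L1 miss  d=-]
1: R B3 -> L1 hit  d=-]
2: W B3 -> L1 hit  d=D]
3: R B2 -> L0 miss  d=-]
4: R B0 -> L0 miss  d=-]
5: W B2 -> L0 miss  d=D]
6: R B1 -> L1 miss wb->B3  d=-]
7: W B2 -> L0 hit  d=D]
8: W B2 -> L0 hit  d=D]

DIRTY = [2]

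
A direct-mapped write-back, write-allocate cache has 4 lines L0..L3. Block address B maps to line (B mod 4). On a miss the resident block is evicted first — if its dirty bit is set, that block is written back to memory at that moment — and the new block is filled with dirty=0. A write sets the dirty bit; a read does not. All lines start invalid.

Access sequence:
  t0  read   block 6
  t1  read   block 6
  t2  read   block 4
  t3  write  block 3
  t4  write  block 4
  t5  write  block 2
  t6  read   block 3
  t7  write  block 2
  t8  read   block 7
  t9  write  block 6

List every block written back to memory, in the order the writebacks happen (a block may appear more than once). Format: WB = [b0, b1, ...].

WB = [3, 2]

0: R B6 → L2 miss [-]
1: R B6 → L2 hit [-]
2: R B4 → L0 miss [-]
3: W B3 → L3 miss [D]
4: W B4 → L0 hit [D]
5: W B2 → L2 miss [D]
6: R B3 → L3 hit [D]
7: W B2 → L2 hit [D]
8: R B7 → L3 miss wb→B3 [-]
9: W B6 → L2 miss wb→B2 [D]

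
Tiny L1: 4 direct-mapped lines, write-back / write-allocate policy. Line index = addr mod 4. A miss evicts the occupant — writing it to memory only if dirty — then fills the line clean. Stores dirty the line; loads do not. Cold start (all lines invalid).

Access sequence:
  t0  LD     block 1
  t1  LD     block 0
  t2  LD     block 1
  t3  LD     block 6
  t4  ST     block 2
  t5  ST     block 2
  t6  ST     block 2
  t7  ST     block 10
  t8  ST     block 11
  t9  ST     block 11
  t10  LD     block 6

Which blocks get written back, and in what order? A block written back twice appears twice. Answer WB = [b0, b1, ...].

  0 | R B1 → L1 miss [-]
  1 | R B0 → L0 miss [-]
  2 | R B1 → L1 hit [-]
  3 | R B6 → L2 miss [-]
  4 | W B2 → L2 miss [D]
  5 | W B2 → L2 hit [D]
  6 | W B2 → L2 hit [D]
  7 | W B10 → L2 miss wb→B2 [D]
  8 | W B11 → L3 miss [D]
  9 | W B11 → L3 hit [D]
  10 | R B6 → L2 miss wb→B10 [-]

WB = [2, 10]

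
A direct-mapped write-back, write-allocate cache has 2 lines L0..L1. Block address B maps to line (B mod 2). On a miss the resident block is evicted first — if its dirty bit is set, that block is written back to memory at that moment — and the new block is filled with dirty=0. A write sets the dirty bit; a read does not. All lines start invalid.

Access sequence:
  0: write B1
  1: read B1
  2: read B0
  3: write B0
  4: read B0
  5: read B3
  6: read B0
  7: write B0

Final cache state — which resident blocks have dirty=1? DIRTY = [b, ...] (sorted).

DIRTY = [0]

0: W B1 -> L1 miss  d=D]
1: R B1 -> L1 hit  d=D]
2: R B0 -> L0 miss  d=-]
3: W B0 -> L0 hit  d=D]
4: R B0 -> L0 hit  d=D]
5: R B3 -> L1 miss wb->B1  d=-]
6: R B0 -> L0 hit  d=D]
7: W B0 -> L0 hit  d=D]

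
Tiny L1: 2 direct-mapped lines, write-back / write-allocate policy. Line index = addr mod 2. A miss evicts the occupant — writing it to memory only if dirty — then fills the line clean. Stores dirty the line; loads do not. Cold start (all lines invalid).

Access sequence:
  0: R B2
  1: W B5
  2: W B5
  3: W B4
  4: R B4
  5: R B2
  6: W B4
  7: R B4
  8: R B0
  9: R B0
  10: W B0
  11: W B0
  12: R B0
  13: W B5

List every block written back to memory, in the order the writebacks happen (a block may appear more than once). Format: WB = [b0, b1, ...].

WB = [4, 4]

0: R B2 -> L0 miss  d=-]
1: W B5 -> L1 miss  d=D]
2: W B5 -> L1 hit  d=D]
3: W B4 -> L0 miss  d=D]
4: R B4 -> L0 hit  d=D]
5: R B2 -> L0 miss wb->B4  d=-]
6: W B4 -> L0 miss  d=D]
7: R B4 -> L0 hit  d=D]
8: R B0 -> L0 miss wb->B4  d=-]
9: R B0 -> L0 hit  d=-]
10: W B0 -> L0 hit  d=D]
11: W B0 -> L0 hit  d=D]
12: R B0 -> L0 hit  d=D]
13: W B5 -> L1 hit  d=D]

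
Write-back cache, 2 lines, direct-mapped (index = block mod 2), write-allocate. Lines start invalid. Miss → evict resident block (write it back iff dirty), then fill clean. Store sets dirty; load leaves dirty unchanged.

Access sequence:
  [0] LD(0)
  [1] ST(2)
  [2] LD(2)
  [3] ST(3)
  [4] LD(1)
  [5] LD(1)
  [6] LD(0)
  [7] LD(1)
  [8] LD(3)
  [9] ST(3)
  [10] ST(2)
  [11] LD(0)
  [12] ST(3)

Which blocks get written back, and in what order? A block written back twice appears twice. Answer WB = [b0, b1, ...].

WB = [3, 2, 2]

  0 | R B0 → L0 miss [-]
  1 | W B2 → L0 miss [D]
  2 | R B2 → L0 hit [D]
  3 | W B3 → L1 miss [D]
  4 | R B1 → L1 miss wb→B3 [-]
  5 | R B1 → L1 hit [-]
  6 | R B0 → L0 miss wb→B2 [-]
  7 | R B1 → L1 hit [-]
  8 | R B3 → L1 miss [-]
  9 | W B3 → L1 hit [D]
  10 | W B2 → L0 miss [D]
  11 | R B0 → L0 miss wb→B2 [-]
  12 | W B3 → L1 hit [D]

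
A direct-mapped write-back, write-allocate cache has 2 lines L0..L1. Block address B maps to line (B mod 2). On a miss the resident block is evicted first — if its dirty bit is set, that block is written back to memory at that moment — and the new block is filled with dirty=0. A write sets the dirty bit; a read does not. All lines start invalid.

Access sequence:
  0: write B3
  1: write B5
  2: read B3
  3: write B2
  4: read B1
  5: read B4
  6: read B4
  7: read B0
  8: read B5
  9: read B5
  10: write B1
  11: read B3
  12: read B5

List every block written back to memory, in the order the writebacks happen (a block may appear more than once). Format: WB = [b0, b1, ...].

  0 | W B3 → L1 miss [D]
  1 | W B5 → L1 miss wb→B3 [D]
  2 | R B3 → L1 miss wb→B5 [-]
  3 | W B2 → L0 miss [D]
  4 | R B1 → L1 miss [-]
  5 | R B4 → L0 miss wb→B2 [-]
  6 | R B4 → L0 hit [-]
  7 | R B0 → L0 miss [-]
  8 | R B5 → L1 miss [-]
  9 | R B5 → L1 hit [-]
  10 | W B1 → L1 miss [D]
  11 | R B3 → L1 miss wb→B1 [-]
  12 | R B5 → L1 miss [-]

WB = [3, 5, 2, 1]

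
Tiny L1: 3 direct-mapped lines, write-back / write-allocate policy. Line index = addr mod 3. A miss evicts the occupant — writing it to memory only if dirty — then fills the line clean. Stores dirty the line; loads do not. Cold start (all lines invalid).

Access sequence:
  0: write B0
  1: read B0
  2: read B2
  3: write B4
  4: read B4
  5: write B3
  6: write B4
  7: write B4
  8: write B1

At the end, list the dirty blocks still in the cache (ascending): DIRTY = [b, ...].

0: W B0 -> L0 miss  d=D]
1: R B0 -> L0 hit  d=D]
2: R B2 -> L2 miss  d=-]
3: W B4 -> L1 miss  d=D]
4: R B4 -> L1 hit  d=D]
5: W B3 -> L0 miss wb->B0  d=D]
6: W B4 -> L1 hit  d=D]
7: W B4 -> L1 hit  d=D]
8: W B1 -> L1 miss wb->B4  d=D]

DIRTY = [1, 3]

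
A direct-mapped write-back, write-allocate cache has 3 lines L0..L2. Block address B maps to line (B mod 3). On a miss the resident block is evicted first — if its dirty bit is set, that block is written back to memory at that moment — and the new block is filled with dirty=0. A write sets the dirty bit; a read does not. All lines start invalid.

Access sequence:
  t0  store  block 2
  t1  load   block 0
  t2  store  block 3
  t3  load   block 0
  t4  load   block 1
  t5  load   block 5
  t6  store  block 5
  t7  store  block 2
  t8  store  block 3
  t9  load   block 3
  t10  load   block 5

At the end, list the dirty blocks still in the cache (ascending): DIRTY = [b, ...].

  0 | W B2 → L2 miss [D]
  1 | R B0 → L0 miss [-]
  2 | W B3 → L0 miss [D]
  3 | R B0 → L0 miss wb→B3 [-]
  4 | R B1 → L1 miss [-]
  5 | R B5 → L2 miss wb→B2 [-]
  6 | W B5 → L2 hit [D]
  7 | W B2 → L2 miss wb→B5 [D]
  8 | W B3 → L0 miss [D]
  9 | R B3 → L0 hit [D]
  10 | R B5 → L2 miss wb→B2 [-]

DIRTY = [3]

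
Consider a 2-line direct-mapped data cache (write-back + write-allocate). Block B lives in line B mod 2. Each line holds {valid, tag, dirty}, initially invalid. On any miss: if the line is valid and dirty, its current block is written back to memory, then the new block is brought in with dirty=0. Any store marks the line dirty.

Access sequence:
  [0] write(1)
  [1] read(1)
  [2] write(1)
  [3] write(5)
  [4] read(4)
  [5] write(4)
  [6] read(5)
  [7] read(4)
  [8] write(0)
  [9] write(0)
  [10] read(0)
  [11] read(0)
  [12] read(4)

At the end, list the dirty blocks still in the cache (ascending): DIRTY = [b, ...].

0: W B1 → L1 miss [D]
1: R B1 → L1 hit [D]
2: W B1 → L1 hit [D]
3: W B5 → L1 miss wb→B1 [D]
4: R B4 → L0 miss [-]
5: W B4 → L0 hit [D]
6: R B5 → L1 hit [D]
7: R B4 → L0 hit [D]
8: W B0 → L0 miss wb→B4 [D]
9: W B0 → L0 hit [D]
10: R B0 → L0 hit [D]
11: R B0 → L0 hit [D]
12: R B4 → L0 miss wb→B0 [-]

DIRTY = [5]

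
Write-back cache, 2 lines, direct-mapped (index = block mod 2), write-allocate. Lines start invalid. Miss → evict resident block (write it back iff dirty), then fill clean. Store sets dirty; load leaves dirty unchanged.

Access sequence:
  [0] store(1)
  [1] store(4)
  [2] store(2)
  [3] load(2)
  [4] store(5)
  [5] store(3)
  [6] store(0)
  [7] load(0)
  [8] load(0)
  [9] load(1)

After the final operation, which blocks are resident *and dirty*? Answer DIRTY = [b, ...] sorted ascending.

  0 | W B1 → L1 miss [D]
  1 | W B4 → L0 miss [D]
  2 | W B2 → L0 miss wb→B4 [D]
  3 | R B2 → L0 hit [D]
  4 | W B5 → L1 miss wb→B1 [D]
  5 | W B3 → L1 miss wb→B5 [D]
  6 | W B0 → L0 miss wb→B2 [D]
  7 | R B0 → L0 hit [D]
  8 | R B0 → L0 hit [D]
  9 | R B1 → L1 miss wb→B3 [-]

DIRTY = [0]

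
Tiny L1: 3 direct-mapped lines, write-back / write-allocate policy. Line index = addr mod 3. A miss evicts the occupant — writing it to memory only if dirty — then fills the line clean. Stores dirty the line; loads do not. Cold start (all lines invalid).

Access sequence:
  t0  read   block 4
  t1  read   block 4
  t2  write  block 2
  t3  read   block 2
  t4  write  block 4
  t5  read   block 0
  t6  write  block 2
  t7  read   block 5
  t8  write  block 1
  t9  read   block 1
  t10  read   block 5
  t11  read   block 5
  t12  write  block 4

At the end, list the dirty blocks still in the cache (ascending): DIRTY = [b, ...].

  0 | R B4 → L1 miss [-]
  1 | R B4 → L1 hit [-]
  2 | W B2 → L2 miss [D]
  3 | R B2 → L2 hit [D]
  4 | W B4 → L1 hit [D]
  5 | R B0 → L0 miss [-]
  6 | W B2 → L2 hit [D]
  7 | R B5 → L2 miss wb→B2 [-]
  8 | W B1 → L1 miss wb→B4 [D]
  9 | R B1 → L1 hit [D]
  10 | R B5 → L2 hit [-]
  11 | R B5 → L2 hit [-]
  12 | W B4 → L1 miss wb→B1 [D]

DIRTY = [4]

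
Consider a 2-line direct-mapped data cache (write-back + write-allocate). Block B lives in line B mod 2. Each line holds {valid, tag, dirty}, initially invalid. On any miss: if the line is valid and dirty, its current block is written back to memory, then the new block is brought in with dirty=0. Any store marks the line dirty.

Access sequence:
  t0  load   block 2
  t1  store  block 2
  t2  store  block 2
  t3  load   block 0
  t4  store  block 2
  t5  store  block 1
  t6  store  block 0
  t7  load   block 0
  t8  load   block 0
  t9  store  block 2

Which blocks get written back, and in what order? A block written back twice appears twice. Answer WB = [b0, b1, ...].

0: R B2 → L0 miss [-]
1: W B2 → L0 hit [D]
2: W B2 → L0 hit [D]
3: R B0 → L0 miss wb→B2 [-]
4: W B2 → L0 miss [D]
5: W B1 → L1 miss [D]
6: W B0 → L0 miss wb→B2 [D]
7: R B0 → L0 hit [D]
8: R B0 → L0 hit [D]
9: W B2 → L0 miss wb→B0 [D]

WB = [2, 2, 0]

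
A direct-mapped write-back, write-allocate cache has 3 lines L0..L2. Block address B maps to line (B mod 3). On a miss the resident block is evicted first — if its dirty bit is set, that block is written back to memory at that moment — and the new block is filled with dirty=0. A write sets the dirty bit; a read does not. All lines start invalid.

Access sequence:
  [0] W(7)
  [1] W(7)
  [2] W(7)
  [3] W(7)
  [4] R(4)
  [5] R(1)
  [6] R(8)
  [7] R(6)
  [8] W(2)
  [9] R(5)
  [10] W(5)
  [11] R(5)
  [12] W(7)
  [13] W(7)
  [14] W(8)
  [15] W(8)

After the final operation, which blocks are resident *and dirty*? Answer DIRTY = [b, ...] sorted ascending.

DIRTY = [7, 8]

0: W B7 → L1 miss [D]
1: W B7 → L1 hit [D]
2: W B7 → L1 hit [D]
3: W B7 → L1 hit [D]
4: R B4 → L1 miss wb→B7 [-]
5: R B1 → L1 miss [-]
6: R B8 → L2 miss [-]
7: R B6 → L0 miss [-]
8: W B2 → L2 miss [D]
9: R B5 → L2 miss wb→B2 [-]
10: W B5 → L2 hit [D]
11: R B5 → L2 hit [D]
12: W B7 → L1 miss [D]
13: W B7 → L1 hit [D]
14: W B8 → L2 miss wb→B5 [D]
15: W B8 → L2 hit [D]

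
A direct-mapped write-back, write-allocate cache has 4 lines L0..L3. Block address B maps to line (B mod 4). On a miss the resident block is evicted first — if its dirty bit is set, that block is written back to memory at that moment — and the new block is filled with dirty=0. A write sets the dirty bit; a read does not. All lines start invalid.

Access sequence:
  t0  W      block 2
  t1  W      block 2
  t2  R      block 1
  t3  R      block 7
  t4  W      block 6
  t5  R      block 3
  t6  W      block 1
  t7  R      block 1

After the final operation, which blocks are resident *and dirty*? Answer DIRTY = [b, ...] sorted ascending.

0: W B2 -> L2 miss  d=D]
1: W B2 -> L2 hit  d=D]
2: R B1 -> L1 miss  d=-]
3: R B7 -> L3 miss  d=-]
4: W B6 -> L2 miss wb->B2  d=D]
5: R B3 -> L3 miss  d=-]
6: W B1 -> L1 hit  d=D]
7: R B1 -> L1 hit  d=D]

DIRTY = [1, 6]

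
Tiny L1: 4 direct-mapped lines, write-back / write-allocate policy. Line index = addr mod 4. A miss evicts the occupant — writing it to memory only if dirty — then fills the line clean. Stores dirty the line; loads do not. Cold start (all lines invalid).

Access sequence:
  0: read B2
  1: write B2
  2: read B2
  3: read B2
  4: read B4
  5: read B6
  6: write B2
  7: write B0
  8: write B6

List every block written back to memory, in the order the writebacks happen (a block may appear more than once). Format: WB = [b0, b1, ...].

WB = [2, 2]

0: R B2 → L2 miss [-]
1: W B2 → L2 hit [D]
2: R B2 → L2 hit [D]
3: R B2 → L2 hit [D]
4: R B4 → L0 miss [-]
5: R B6 → L2 miss wb→B2 [-]
6: W B2 → L2 miss [D]
7: W B0 → L0 miss [D]
8: W B6 → L2 miss wb→B2 [D]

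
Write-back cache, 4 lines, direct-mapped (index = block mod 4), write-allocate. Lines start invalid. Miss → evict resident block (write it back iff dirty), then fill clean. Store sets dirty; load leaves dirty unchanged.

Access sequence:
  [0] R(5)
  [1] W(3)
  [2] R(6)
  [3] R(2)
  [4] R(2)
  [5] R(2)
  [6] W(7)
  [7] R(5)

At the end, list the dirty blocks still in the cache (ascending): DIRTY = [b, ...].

DIRTY = [7]

0: R B5 -> L1 miss  d=-]
1: W B3 -> L3 miss  d=D]
2: R B6 -> L2 miss  d=-]
3: R B2 -> L2 miss  d=-]
4: R B2 -> L2 hit  d=-]
5: R B2 -> L2 hit  d=-]
6: W B7 -> L3 miss wb->B3  d=D]
7: R B5 -> L1 hit  d=-]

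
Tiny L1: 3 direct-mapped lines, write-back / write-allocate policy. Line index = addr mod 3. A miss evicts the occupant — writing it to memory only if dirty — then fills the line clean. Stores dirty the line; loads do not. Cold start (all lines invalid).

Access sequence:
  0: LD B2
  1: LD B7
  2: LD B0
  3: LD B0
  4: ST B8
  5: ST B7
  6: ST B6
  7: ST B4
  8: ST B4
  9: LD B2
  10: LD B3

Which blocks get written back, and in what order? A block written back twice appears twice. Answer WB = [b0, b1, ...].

WB = [7, 8, 6]

  0 | R B2 → L2 miss [-]
  1 | R B7 → L1 miss [-]
  2 | R B0 → L0 miss [-]
  3 | R B0 → L0 hit [-]
  4 | W B8 → L2 miss [D]
  5 | W B7 → L1 hit [D]
  6 | W B6 → L0 miss [D]
  7 | W B4 → L1 miss wb→B7 [D]
  8 | W B4 → L1 hit [D]
  9 | R B2 → L2 miss wb→B8 [-]
  10 | R B3 → L0 miss wb→B6 [-]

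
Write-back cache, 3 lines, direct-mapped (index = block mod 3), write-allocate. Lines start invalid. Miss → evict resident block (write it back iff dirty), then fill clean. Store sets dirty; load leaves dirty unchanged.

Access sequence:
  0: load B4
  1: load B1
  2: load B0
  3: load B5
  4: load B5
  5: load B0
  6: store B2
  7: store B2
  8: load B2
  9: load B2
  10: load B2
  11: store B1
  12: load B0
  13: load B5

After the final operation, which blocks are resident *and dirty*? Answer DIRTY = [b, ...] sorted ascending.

DIRTY = [1]

  0 | R B4 → L1 miss [-]
  1 | R B1 → L1 miss [-]
  2 | R B0 → L0 miss [-]
  3 | R B5 → L2 miss [-]
  4 | R B5 → L2 hit [-]
  5 | R B0 → L0 hit [-]
  6 | W B2 → L2 miss [D]
  7 | W B2 → L2 hit [D]
  8 | R B2 → L2 hit [D]
  9 | R B2 → L2 hit [D]
  10 | R B2 → L2 hit [D]
  11 | W B1 → L1 hit [D]
  12 | R B0 → L0 hit [-]
  13 | R B5 → L2 miss wb→B2 [-]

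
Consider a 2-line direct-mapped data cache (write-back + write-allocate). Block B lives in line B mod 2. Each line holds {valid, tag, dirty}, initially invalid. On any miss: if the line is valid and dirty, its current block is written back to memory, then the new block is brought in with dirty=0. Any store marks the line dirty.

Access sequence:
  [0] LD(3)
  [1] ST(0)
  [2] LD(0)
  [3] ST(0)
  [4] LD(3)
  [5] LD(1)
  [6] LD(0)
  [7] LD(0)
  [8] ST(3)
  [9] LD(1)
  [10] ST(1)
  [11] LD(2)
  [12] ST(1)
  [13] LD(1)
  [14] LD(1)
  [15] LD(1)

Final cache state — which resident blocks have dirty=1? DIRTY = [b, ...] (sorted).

  0 | R B3 → L1 miss [-]
  1 | W B0 → L0 miss [D]
  2 | R B0 → L0 hit [D]
  3 | W B0 → L0 hit [D]
  4 | R B3 → L1 hit [-]
  5 | R B1 → L1 miss [-]
  6 | R B0 → L0 hit [D]
  7 | R B0 → L0 hit [D]
  8 | W B3 → L1 miss [D]
  9 | R B1 → L1 miss wb→B3 [-]
  10 | W B1 → L1 hit [D]
  11 | R B2 → L0 miss wb→B0 [-]
  12 | W B1 → L1 hit [D]
  13 | R B1 → L1 hit [D]
  14 | R B1 → L1 hit [D]
  15 | R B1 → L1 hit [D]

DIRTY = [1]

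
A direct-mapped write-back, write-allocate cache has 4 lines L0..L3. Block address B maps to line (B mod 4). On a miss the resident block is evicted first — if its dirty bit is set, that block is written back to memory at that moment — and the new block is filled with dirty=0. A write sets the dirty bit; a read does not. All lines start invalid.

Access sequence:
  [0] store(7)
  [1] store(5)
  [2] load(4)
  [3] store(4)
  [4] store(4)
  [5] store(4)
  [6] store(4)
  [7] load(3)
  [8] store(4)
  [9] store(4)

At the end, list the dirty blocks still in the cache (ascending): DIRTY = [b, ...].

0: W B7 → L3 miss [D]
1: W B5 → L1 miss [D]
2: R B4 → L0 miss [-]
3: W B4 → L0 hit [D]
4: W B4 → L0 hit [D]
5: W B4 → L0 hit [D]
6: W B4 → L0 hit [D]
7: R B3 → L3 miss wb→B7 [-]
8: W B4 → L0 hit [D]
9: W B4 → L0 hit [D]

DIRTY = [4, 5]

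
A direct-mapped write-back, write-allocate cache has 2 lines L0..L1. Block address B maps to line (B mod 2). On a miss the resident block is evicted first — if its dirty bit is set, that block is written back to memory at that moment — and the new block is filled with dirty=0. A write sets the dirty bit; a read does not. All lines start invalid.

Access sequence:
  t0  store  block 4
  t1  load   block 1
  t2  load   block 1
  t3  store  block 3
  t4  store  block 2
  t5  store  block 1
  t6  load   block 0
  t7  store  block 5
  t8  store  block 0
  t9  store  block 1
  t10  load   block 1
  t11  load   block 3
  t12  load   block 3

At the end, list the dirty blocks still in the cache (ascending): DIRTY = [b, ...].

0: W B4 → L0 miss [D]
1: R B1 → L1 miss [-]
2: R B1 → L1 hit [-]
3: W B3 → L1 miss [D]
4: W B2 → L0 miss wb→B4 [D]
5: W B1 → L1 miss wb→B3 [D]
6: R B0 → L0 miss wb→B2 [-]
7: W B5 → L1 miss wb→B1 [D]
8: W B0 → L0 hit [D]
9: W B1 → L1 miss wb→B5 [D]
10: R B1 → L1 hit [D]
11: R B3 → L1 miss wb→B1 [-]
12: R B3 → L1 hit [-]

DIRTY = [0]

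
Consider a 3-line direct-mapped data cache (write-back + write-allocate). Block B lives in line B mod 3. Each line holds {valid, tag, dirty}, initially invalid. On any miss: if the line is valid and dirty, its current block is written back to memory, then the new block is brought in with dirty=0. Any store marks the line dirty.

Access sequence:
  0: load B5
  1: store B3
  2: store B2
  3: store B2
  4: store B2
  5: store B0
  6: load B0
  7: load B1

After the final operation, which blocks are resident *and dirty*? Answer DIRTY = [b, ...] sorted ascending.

0: R B5 → L2 miss [-]
1: W B3 → L0 miss [D]
2: W B2 → L2 miss [D]
3: W B2 → L2 hit [D]
4: W B2 → L2 hit [D]
5: W B0 → L0 miss wb→B3 [D]
6: R B0 → L0 hit [D]
7: R B1 → L1 miss [-]

DIRTY = [0, 2]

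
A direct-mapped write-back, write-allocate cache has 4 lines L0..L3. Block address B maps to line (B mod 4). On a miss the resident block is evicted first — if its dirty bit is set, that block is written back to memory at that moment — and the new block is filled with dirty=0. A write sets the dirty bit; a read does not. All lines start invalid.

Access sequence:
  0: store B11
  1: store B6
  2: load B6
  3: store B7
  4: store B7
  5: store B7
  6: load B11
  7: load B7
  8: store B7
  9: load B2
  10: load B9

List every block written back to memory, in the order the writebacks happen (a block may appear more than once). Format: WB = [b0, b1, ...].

0: W B11 → L3 miss [D]
1: W B6 → L2 miss [D]
2: R B6 → L2 hit [D]
3: W B7 → L3 miss wb→B11 [D]
4: W B7 → L3 hit [D]
5: W B7 → L3 hit [D]
6: R B11 → L3 miss wb→B7 [-]
7: R B7 → L3 miss [-]
8: W B7 → L3 hit [D]
9: R B2 → L2 miss wb→B6 [-]
10: R B9 → L1 miss [-]

WB = [11, 7, 6]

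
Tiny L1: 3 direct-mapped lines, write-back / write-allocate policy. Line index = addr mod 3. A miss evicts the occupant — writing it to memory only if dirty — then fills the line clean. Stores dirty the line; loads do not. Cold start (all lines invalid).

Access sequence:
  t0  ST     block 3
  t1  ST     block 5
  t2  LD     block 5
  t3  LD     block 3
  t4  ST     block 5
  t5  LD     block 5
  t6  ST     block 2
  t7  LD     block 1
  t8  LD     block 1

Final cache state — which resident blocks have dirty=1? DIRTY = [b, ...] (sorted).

0: W B3 -> L0 miss  d=D]
1: W B5 -> L2 miss  d=D]
2: R B5 -> L2 hit  d=D]
3: R B3 -> L0 hit  d=D]
4: W B5 -> L2 hit  d=D]
5: R B5 -> L2 hit  d=D]
6: W B2 -> L2 miss wb->B5  d=D]
7: R B1 -> L1 miss  d=-]
8: R B1 -> L1 hit  d=-]

DIRTY = [2, 3]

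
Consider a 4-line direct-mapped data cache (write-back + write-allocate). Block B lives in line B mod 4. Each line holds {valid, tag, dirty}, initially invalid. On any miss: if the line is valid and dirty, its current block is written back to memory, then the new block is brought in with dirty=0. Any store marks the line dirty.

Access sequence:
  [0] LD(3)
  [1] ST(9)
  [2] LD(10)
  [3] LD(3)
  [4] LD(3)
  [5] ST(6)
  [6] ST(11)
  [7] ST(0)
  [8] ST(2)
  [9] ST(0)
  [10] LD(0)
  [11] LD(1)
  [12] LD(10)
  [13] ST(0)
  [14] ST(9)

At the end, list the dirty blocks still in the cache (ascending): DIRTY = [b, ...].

0: R B3 → L3 miss [-]
1: W B9 → L1 miss [D]
2: R B10 → L2 miss [-]
3: R B3 → L3 hit [-]
4: R B3 → L3 hit [-]
5: W B6 → L2 miss [D]
6: W B11 → L3 miss [D]
7: W B0 → L0 miss [D]
8: W B2 → L2 miss wb→B6 [D]
9: W B0 → L0 hit [D]
10: R B0 → L0 hit [D]
11: R B1 → L1 miss wb→B9 [-]
12: R B10 → L2 miss wb→B2 [-]
13: W B0 → L0 hit [D]
14: W B9 → L1 miss [D]

DIRTY = [0, 9, 11]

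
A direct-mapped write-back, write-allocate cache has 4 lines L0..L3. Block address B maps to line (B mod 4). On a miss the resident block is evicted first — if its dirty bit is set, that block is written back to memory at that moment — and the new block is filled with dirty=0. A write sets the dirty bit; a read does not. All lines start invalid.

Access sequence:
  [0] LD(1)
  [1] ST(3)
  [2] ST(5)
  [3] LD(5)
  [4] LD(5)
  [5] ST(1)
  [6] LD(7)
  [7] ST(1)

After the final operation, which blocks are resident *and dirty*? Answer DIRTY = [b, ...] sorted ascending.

DIRTY = [1]

0: R B1 → L1 miss [-]
1: W B3 → L3 miss [D]
2: W B5 → L1 miss [D]
3: R B5 → L1 hit [D]
4: R B5 → L1 hit [D]
5: W B1 → L1 miss wb→B5 [D]
6: R B7 → L3 miss wb→B3 [-]
7: W B1 → L1 hit [D]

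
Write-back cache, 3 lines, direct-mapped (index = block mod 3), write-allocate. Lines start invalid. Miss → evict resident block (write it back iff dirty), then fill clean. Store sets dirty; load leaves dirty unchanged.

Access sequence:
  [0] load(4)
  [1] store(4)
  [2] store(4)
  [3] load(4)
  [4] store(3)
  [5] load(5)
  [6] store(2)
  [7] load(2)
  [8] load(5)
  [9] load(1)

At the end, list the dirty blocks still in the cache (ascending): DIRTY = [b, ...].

0: R B4 -> L1 miss  d=-]
1: W B4 -> L1 hit  d=D]
2: W B4 -> L1 hit  d=D]
3: R B4 -> L1 hit  d=D]
4: W B3 -> L0 miss  d=D]
5: R B5 -> L2 miss  d=-]
6: W B2 -> L2 miss  d=D]
7: R B2 -> L2 hit  d=D]
8: R B5 -> L2 miss wb->B2  d=-]
9: R B1 -> L1 miss wb->B4  d=-]

DIRTY = [3]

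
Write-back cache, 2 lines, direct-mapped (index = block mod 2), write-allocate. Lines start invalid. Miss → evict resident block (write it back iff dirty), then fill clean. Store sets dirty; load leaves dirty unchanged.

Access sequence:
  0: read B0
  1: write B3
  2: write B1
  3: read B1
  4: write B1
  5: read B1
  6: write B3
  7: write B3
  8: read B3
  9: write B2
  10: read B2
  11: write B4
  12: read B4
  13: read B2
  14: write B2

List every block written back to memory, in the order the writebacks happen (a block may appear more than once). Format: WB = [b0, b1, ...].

WB = [3, 1, 2, 4]

0: R B0 -> L0 miss  d=-]
1: W B3 -> L1 miss  d=D]
2: W B1 -> L1 miss wb->B3  d=D]
3: R B1 -> L1 hit  d=D]
4: W B1 -> L1 hit  d=D]
5: R B1 -> L1 hit  d=D]
6: W B3 -> L1 miss wb->B1  d=D]
7: W B3 -> L1 hit  d=D]
8: R B3 -> L1 hit  d=D]
9: W B2 -> L0 miss  d=D]
10: R B2 -> L0 hit  d=D]
11: W B4 -> L0 miss wb->B2  d=D]
12: R B4 -> L0 hit  d=D]
13: R B2 -> L0 miss wb->B4  d=-]
14: W B2 -> L0 hit  d=D]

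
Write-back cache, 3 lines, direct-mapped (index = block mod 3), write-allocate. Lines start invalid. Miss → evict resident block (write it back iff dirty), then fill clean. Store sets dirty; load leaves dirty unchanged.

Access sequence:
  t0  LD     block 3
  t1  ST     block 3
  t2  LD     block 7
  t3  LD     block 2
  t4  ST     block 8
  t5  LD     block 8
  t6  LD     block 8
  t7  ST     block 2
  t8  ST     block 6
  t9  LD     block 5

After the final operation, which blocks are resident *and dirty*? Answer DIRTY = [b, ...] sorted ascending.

DIRTY = [6]

0: R B3 -> L0 miss  d=-]
1: W B3 -> L0 hit  d=D]
2: R B7 -> L1 miss  d=-]
3: R B2 -> L2 miss  d=-]
4: W B8 -> L2 miss  d=D]
5: R B8 -> L2 hit  d=D]
6: R B8 -> L2 hit  d=D]
7: W B2 -> L2 miss wb->B8  d=D]
8: W B6 -> L0 miss wb->B3  d=D]
9: R B5 -> L2 miss wb->B2  d=-]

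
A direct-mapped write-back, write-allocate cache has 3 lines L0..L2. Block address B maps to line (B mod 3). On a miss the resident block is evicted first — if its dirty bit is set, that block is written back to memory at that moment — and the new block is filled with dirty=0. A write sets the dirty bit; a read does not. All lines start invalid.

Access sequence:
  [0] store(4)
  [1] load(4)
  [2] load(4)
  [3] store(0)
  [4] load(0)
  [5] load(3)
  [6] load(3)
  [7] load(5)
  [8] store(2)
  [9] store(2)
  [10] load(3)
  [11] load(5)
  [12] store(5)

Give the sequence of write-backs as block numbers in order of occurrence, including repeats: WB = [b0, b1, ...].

  0 | W B4 → L1 miss [D]
  1 | R B4 → L1 hit [D]
  2 | R B4 → L1 hit [D]
  3 | W B0 → L0 miss [D]
  4 | R B0 → L0 hit [D]
  5 | R B3 → L0 miss wb→B0 [-]
  6 | R B3 → L0 hit [-]
  7 | R B5 → L2 miss [-]
  8 | W B2 → L2 miss [D]
  9 | W B2 → L2 hit [D]
  10 | R B3 → L0 hit [-]
  11 | R B5 → L2 miss wb→B2 [-]
  12 | W B5 → L2 hit [D]

WB = [0, 2]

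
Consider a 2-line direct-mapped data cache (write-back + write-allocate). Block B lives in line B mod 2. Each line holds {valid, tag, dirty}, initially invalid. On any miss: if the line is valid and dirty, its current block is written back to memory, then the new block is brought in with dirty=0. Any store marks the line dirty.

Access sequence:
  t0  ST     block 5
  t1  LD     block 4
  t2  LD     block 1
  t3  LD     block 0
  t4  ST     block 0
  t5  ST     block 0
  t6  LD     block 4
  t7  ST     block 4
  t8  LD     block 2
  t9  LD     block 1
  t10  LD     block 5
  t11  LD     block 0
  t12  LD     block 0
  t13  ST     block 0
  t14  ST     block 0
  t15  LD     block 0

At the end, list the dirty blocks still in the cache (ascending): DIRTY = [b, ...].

0: W B5 → L1 miss [D]
1: R B4 → L0 miss [-]
2: R B1 → L1 miss wb→B5 [-]
3: R B0 → L0 miss [-]
4: W B0 → L0 hit [D]
5: W B0 → L0 hit [D]
6: R B4 → L0 miss wb→B0 [-]
7: W B4 → L0 hit [D]
8: R B2 → L0 miss wb→B4 [-]
9: R B1 → L1 hit [-]
10: R B5 → L1 miss [-]
11: R B0 → L0 miss [-]
12: R B0 → L0 hit [-]
13: W B0 → L0 hit [D]
14: W B0 → L0 hit [D]
15: R B0 → L0 hit [D]

DIRTY = [0]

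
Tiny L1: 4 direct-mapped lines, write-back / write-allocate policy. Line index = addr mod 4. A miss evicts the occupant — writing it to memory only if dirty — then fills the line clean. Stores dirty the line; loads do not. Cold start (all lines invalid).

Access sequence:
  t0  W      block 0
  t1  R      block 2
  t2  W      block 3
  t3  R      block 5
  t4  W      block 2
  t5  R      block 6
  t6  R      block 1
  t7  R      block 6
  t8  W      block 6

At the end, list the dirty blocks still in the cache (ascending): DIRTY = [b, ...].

0: W B0 -> L0 miss  d=D]
1: R B2 -> L2 miss  d=-]
2: W B3 -> L3 miss  d=D]
3: R B5 -> L1 miss  d=-]
4: W B2 -> L2 hit  d=D]
5: R B6 -> L2 miss wb->B2  d=-]
6: R B1 -> L1 miss  d=-]
7: R B6 -> L2 hit  d=-]
8: W B6 -> L2 hit  d=D]

DIRTY = [0, 3, 6]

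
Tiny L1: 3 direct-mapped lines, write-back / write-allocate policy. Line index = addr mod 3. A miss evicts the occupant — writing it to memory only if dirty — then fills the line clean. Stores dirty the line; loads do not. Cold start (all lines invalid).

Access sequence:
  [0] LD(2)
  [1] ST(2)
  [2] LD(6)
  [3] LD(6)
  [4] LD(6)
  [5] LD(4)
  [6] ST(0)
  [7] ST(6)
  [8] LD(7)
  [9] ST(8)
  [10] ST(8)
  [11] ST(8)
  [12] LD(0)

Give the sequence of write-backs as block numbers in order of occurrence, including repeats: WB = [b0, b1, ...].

WB = [0, 2, 6]

0: R B2 → L2 miss [-]
1: W B2 → L2 hit [D]
2: R B6 → L0 miss [-]
3: R B6 → L0 hit [-]
4: R B6 → L0 hit [-]
5: R B4 → L1 miss [-]
6: W B0 → L0 miss [D]
7: W B6 → L0 miss wb→B0 [D]
8: R B7 → L1 miss [-]
9: W B8 → L2 miss wb→B2 [D]
10: W B8 → L2 hit [D]
11: W B8 → L2 hit [D]
12: R B0 → L0 miss wb→B6 [-]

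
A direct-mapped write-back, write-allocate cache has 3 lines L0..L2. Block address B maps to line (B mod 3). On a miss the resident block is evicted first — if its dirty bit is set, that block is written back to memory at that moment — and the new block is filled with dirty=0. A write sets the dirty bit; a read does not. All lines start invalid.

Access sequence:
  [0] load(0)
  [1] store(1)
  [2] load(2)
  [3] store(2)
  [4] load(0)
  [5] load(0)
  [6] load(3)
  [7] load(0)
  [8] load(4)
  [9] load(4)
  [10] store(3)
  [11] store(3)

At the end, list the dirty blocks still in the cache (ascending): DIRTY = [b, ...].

  0 | R B0 → L0 miss [-]
  1 | W B1 → L1 miss [D]
  2 | R B2 → L2 miss [-]
  3 | W B2 → L2 hit [D]
  4 | R B0 → L0 hit [-]
  5 | R B0 → L0 hit [-]
  6 | R B3 → L0 miss [-]
  7 | R B0 → L0 miss [-]
  8 | R B4 → L1 miss wb→B1 [-]
  9 | R B4 → L1 hit [-]
  10 | W B3 → L0 miss [D]
  11 | W B3 → L0 hit [D]

DIRTY = [2, 3]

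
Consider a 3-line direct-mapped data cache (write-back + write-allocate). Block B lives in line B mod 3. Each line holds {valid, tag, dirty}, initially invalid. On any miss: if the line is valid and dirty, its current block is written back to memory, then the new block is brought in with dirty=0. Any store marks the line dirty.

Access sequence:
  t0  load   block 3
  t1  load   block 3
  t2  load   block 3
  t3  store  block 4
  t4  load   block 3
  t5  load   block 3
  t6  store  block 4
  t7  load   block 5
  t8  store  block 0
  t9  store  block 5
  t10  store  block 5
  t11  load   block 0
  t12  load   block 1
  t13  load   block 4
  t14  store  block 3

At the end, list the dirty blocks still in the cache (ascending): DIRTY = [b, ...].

DIRTY = [3, 5]

0: R B3 → L0 miss [-]
1: R B3 → L0 hit [-]
2: R B3 → L0 hit [-]
3: W B4 → L1 miss [D]
4: R B3 → L0 hit [-]
5: R B3 → L0 hit [-]
6: W B4 → L1 hit [D]
7: R B5 → L2 miss [-]
8: W B0 → L0 miss [D]
9: W B5 → L2 hit [D]
10: W B5 → L2 hit [D]
11: R B0 → L0 hit [D]
12: R B1 → L1 miss wb→B4 [-]
13: R B4 → L1 miss [-]
14: W B3 → L0 miss wb→B0 [D]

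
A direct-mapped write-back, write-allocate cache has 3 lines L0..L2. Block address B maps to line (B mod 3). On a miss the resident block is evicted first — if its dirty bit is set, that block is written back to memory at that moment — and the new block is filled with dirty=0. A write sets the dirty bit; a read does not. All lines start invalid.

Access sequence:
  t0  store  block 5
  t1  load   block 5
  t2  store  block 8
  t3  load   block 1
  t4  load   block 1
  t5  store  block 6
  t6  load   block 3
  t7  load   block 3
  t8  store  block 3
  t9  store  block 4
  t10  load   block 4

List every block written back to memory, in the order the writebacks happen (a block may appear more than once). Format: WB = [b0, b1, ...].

WB = [5, 6]

0: W B5 -> L2 miss  d=D]
1: R B5 -> L2 hit  d=D]
2: W B8 -> L2 miss wb->B5  d=D]
3: R B1 -> L1 miss  d=-]
4: R B1 -> L1 hit  d=-]
5: W B6 -> L0 miss  d=D]
6: R B3 -> L0 miss wb->B6  d=-]
7: R B3 -> L0 hit  d=-]
8: W B3 -> L0 hit  d=D]
9: W B4 -> L1 miss  d=D]
10: R B4 -> L1 hit  d=D]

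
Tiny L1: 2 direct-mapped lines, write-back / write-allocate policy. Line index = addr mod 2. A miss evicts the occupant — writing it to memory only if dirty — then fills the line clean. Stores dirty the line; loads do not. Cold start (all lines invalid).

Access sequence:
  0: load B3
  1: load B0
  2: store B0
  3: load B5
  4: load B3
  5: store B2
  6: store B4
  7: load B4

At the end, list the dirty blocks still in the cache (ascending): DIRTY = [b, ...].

DIRTY = [4]

0: R B3 -> L1 miss  d=-]
1: R B0 -> L0 miss  d=-]
2: W B0 -> L0 hit  d=D]
3: R B5 -> L1 miss  d=-]
4: R B3 -> L1 miss  d=-]
5: W B2 -> L0 miss wb->B0  d=D]
6: W B4 -> L0 miss wb->B2  d=D]
7: R B4 -> L0 hit  d=D]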